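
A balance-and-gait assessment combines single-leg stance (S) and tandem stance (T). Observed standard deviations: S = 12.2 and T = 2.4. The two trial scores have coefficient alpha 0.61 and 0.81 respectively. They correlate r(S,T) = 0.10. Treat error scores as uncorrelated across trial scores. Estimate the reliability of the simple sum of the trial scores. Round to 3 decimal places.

Var(S+T) = 12.2² + 2.4² + 2·[12.2·2.4·0.10] = 154.6 + 5.856 = 160.456.
Under uncorrelated errors the observed covariances equal the true-score covariances, so only the own-variance terms attenuate.
True-score variance = [12.2²·0.61 + 2.4²·0.81] + 5.856 = 95.458 + 5.856 = 101.314.
Reliability = 101.314 / 160.456 = 0.631.

0.631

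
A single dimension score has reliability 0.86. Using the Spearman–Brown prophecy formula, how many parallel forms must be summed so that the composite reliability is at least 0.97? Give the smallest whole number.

k ≥ ρ*(1−ρ₁)/(ρ₁(1−ρ*)) = 0.97·0.14 / (0.86·0.03) = 5.264.
Smallest integer k = 6.

6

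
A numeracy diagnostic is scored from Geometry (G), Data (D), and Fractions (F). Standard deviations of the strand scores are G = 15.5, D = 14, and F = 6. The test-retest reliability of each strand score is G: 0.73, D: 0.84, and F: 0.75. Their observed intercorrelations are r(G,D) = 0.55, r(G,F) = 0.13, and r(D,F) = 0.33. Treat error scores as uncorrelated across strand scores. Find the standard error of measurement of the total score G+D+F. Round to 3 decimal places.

10.258

Var(total) = 472.25 + 318.32 = 790.57.
True-score variance = 367.022 + 318.32 = 685.342, so reliability = 0.8669.
Error variance = 790.57 − 685.342 = 105.227; SEM = √105.227 = 10.258.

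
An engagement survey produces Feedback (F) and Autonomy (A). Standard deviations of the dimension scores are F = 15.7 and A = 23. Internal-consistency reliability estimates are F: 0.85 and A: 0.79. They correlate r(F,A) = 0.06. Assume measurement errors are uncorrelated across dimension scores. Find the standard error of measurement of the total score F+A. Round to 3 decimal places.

12.168

Var(total) = 775.49 + 43.332 = 818.822.
True-score variance = 627.427 + 43.332 = 670.759, so reliability = 0.8192.
Error variance = 818.822 − 670.759 = 148.063; SEM = √148.063 = 12.168.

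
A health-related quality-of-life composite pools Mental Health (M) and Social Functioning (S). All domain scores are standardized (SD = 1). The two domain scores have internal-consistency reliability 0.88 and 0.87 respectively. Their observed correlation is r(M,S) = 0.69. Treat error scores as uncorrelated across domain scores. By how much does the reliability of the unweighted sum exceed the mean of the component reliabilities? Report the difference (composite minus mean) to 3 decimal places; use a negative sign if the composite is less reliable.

0.051

Var(sum) = 2 + 1.38 = 3.38; true-score variance = 1.75 + 1.38 = 3.13; composite reliability = 0.9260.
Mean component reliability = 0.8750.
Difference = 0.9260 − 0.8750 = 0.051.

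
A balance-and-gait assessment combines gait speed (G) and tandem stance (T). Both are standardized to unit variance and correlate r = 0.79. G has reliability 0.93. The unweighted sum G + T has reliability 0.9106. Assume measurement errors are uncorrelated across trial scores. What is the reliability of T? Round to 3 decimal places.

0.750

Var(G+T) = 2 + 2·0.79 = 3.580.
True-score variance = ρ_G + ρ_T + 2·0.79, so 0.9106 = (0.93 + ρ_T + 1.58) / 3.580.
ρ_T = 0.9106·3.580 − 0.93 − 1.58 = 0.750.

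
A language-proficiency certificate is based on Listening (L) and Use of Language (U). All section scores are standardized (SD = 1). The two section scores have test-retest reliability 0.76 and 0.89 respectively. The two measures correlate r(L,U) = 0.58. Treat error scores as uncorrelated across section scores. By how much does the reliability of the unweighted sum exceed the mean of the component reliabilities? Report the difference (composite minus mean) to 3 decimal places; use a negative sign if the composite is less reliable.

Var(sum) = 2 + 1.16 = 3.16; true-score variance = 1.65 + 1.16 = 2.81; composite reliability = 0.8892.
Mean component reliability = 0.8250.
Difference = 0.8892 − 0.8250 = 0.064.

0.064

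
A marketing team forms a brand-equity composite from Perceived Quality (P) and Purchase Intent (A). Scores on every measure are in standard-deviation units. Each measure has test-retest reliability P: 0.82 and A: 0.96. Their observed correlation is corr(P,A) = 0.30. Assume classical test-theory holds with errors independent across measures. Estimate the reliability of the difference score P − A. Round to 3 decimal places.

Var(P−A) = 1 + 1 − 2·0.30 = 2 − 0.6 = 1.4.
With uncorrelated errors the cross-covariances are all true-score covariance, so they carry over unchanged; only the diagonal terms shrink to ρᵢσᵢ².
True-score variance = [0.82 + 0.96] − 0.6 = 1.78 − 0.6 = 1.18.
Reliability = 1.18 / 1.4 = 0.843.

0.843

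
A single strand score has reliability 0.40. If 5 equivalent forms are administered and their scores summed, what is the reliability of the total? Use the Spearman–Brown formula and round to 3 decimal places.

0.769

ρ_k = kρ / (1 + (k−1)ρ) = 5·0.40 / (1 + 4·0.40) = 2.000 / 2.600 = 0.769.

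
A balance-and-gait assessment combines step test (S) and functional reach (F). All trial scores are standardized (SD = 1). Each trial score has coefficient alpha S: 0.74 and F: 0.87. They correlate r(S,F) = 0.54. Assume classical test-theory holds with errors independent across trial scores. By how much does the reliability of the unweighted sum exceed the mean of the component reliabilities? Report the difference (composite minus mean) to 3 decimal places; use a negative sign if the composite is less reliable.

Var(sum) = 2 + 1.08 = 3.08; true-score variance = 1.61 + 1.08 = 2.69; composite reliability = 0.8734.
Mean component reliability = 0.8050.
Difference = 0.8734 − 0.8050 = 0.068.

0.068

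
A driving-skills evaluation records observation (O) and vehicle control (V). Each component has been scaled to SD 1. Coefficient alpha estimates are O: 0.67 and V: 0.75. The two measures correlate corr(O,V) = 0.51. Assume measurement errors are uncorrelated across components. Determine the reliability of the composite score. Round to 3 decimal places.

Var(O+V) = 2 + 2·[0.51] = 2 + 1.02 = 3.02.
With uncorrelated errors the cross-covariances are all true-score covariance, so they carry over unchanged; only the diagonal terms shrink to ρᵢσᵢ².
True-score variance = [0.67 + 0.75] + 1.02 = 1.42 + 1.02 = 2.44.
Reliability = 2.44 / 3.02 = 0.808.

0.808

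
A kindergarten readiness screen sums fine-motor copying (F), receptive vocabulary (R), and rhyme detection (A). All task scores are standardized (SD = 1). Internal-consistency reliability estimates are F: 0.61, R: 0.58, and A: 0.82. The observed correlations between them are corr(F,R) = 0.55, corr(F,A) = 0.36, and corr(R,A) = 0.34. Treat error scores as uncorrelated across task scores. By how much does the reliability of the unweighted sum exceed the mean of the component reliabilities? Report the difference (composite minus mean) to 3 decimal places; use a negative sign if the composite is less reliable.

Var(sum) = 3 + 2.5 = 5.5; true-score variance = 2.01 + 2.5 = 4.51; composite reliability = 0.8200.
Mean component reliability = 0.6700.
Difference = 0.8200 − 0.6700 = 0.150.

0.150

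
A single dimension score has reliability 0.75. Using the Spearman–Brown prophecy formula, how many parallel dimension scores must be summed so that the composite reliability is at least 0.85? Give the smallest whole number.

2

k ≥ ρ*(1−ρ₁)/(ρ₁(1−ρ*)) = 0.85·0.25 / (0.75·0.15) = 1.889.
Smallest integer k = 2.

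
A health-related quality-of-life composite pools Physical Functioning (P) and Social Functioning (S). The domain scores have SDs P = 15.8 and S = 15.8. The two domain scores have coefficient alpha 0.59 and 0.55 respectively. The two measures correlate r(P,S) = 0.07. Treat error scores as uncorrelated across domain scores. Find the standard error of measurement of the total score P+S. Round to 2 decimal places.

14.65

Var(total) = 499.28 + 34.9496 = 534.23.
True-score variance = 284.59 + 34.9496 = 319.539, so reliability = 0.5981.
Error variance = 534.23 − 319.539 = 214.69; SEM = √214.69 = 14.65.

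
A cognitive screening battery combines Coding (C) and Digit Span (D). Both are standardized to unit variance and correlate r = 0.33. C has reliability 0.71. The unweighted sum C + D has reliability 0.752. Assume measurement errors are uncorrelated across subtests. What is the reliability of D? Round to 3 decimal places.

0.630

Var(C+D) = 2 + 2·0.33 = 2.660.
True-score variance = ρ_C + ρ_D + 2·0.33, so 0.752 = (0.71 + ρ_D + 0.66) / 2.660.
ρ_D = 0.752·2.660 − 0.71 − 0.66 = 0.630.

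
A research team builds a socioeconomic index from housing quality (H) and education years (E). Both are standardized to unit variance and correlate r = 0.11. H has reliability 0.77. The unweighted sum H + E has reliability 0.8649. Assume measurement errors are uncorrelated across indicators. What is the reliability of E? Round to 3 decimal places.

0.930

Var(H+E) = 2 + 2·0.11 = 2.220.
True-score variance = ρ_H + ρ_E + 2·0.11, so 0.8649 = (0.77 + ρ_E + 0.22) / 2.220.
ρ_E = 0.8649·2.220 − 0.77 − 0.22 = 0.930.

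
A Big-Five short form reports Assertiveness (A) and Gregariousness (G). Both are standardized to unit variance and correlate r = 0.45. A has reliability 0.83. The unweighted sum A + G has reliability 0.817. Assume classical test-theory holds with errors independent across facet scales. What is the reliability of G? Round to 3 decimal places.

0.639

Var(A+G) = 2 + 2·0.45 = 2.900.
True-score variance = ρ_A + ρ_G + 2·0.45, so 0.817 = (0.83 + ρ_G + 0.90) / 2.900.
ρ_G = 0.817·2.900 − 0.83 − 0.90 = 0.639.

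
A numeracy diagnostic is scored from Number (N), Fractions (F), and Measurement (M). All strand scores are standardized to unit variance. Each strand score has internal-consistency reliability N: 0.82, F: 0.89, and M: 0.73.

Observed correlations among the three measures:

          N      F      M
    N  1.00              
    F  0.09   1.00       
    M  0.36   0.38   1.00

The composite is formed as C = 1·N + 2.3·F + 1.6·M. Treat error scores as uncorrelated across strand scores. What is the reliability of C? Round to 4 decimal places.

0.8900

Var(C) = 1 + 2.3² + 1.6² + 2·[2.3·0.09 + 1.6·0.36 + 3.68·0.38] = 8.85 + 4.3628 = 13.2128.
Under uncorrelated errors the observed covariances equal the true-score covariances, so only the own-variance terms attenuate.
True-score variance = [0.82 + 2.3²·0.89 + 1.6²·0.73] + 4.3628 = 7.3969 + 4.3628 = 11.7597.
Reliability = 11.7597 / 13.2128 = 0.8900.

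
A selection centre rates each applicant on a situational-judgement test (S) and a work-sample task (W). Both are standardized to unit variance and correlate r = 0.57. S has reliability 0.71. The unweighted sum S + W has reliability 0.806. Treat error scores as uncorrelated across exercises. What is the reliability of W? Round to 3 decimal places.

0.681

Var(S+W) = 2 + 2·0.57 = 3.140.
True-score variance = ρ_S + ρ_W + 2·0.57, so 0.806 = (0.71 + ρ_W + 1.14) / 3.140.
ρ_W = 0.806·3.140 − 0.71 − 1.14 = 0.681.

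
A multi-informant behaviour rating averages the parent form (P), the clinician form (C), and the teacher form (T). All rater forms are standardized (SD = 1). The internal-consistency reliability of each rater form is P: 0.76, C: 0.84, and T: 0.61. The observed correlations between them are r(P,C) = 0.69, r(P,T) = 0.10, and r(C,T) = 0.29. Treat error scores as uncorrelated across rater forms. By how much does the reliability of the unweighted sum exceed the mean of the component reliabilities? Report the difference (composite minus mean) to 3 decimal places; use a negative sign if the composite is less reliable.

Var(sum) = 3 + 2.16 = 5.16; true-score variance = 2.21 + 2.16 = 4.37; composite reliability = 0.8469.
Mean component reliability = 0.7367.
Difference = 0.8469 − 0.7367 = 0.110.

0.110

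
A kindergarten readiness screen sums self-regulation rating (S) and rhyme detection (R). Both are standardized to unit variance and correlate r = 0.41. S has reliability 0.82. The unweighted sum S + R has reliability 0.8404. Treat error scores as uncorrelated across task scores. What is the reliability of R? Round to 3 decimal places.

0.730

Var(S+R) = 2 + 2·0.41 = 2.820.
True-score variance = ρ_S + ρ_R + 2·0.41, so 0.8404 = (0.82 + ρ_R + 0.82) / 2.820.
ρ_R = 0.8404·2.820 − 0.82 − 0.82 = 0.730.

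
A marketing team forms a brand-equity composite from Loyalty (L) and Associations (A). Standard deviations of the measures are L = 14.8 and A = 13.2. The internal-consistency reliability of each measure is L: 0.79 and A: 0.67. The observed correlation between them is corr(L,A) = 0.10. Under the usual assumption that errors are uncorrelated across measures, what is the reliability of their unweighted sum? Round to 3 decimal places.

0.761

Var(L+A) = 14.8² + 13.2² + 2·[14.8·13.2·0.10] = 393.28 + 39.072 = 432.352.
With uncorrelated errors the cross-covariances are all true-score covariance, so they carry over unchanged; only the diagonal terms shrink to ρᵢσᵢ².
True-score variance = [14.8²·0.79 + 13.2²·0.67] + 39.072 = 289.782 + 39.072 = 328.854.
Reliability = 328.854 / 432.352 = 0.761.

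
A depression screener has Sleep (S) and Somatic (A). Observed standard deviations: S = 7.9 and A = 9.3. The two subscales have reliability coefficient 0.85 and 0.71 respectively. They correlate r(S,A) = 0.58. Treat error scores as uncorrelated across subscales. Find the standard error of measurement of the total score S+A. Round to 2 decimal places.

Var(total) = 148.9 + 85.2252 = 234.125.
True-score variance = 114.456 + 85.2252 = 199.682, so reliability = 0.8529.
Error variance = 234.125 − 199.682 = 34.4436; SEM = √34.4436 = 5.87.

5.87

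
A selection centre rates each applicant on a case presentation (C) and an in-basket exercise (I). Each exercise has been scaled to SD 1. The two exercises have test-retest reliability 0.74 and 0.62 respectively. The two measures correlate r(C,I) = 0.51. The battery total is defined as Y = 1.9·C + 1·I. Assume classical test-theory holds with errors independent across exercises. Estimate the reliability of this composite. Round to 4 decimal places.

Var(Y) = 1.9² + 1 + 2·[1.9·0.51] = 4.61 + 1.938 = 6.548.
Under uncorrelated errors the observed covariances equal the true-score covariances, so only the own-variance terms attenuate.
True-score variance = [1.9²·0.74 + 0.62] + 1.938 = 3.2914 + 1.938 = 5.2294.
Reliability = 5.2294 / 6.548 = 0.7986.

0.7986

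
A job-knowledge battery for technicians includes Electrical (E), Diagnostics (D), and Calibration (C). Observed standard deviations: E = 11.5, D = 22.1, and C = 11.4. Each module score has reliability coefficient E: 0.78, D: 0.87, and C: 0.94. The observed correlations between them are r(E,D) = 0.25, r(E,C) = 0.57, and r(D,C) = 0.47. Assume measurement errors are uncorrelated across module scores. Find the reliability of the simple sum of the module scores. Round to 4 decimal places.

Var(E+D+C) = 11.5² + 22.1² + 11.4² + 2·[11.5·22.1·0.25 + 11.5·11.4·0.57 + 22.1·11.4·0.47] = 750.62 + 513.353 = 1263.97.
With uncorrelated errors the cross-covariances are all true-score covariance, so they carry over unchanged; only the diagonal terms shrink to ρᵢσᵢ².
True-score variance = [11.5²·0.78 + 22.1²·0.87 + 11.4²·0.94] + 513.353 = 650.234 + 513.353 = 1163.59.
Reliability = 1163.59 / 1263.97 = 0.9206.

0.9206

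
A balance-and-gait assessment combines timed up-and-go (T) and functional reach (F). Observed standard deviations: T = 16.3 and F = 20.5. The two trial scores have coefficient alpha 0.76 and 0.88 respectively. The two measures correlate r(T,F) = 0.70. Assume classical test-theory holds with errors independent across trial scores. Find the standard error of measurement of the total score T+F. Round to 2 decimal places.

Var(total) = 685.94 + 467.81 = 1153.75.
True-score variance = 571.744 + 467.81 = 1039.55, so reliability = 0.9010.
Error variance = 1153.75 − 1039.55 = 114.196; SEM = √114.196 = 10.69.

10.69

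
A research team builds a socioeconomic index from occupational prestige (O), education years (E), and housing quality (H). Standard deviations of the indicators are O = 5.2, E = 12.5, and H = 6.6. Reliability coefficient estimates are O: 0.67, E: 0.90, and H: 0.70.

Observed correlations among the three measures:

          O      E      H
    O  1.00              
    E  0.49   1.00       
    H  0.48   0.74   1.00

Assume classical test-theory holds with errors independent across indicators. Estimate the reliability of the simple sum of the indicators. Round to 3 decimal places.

Var(O+E+H) = 5.2² + 12.5² + 6.6² + 2·[5.2·12.5·0.49 + 5.2·6.6·0.48 + 12.5·6.6·0.74] = 226.85 + 218.747 = 445.597.
Under uncorrelated errors the observed covariances equal the true-score covariances, so only the own-variance terms attenuate.
True-score variance = [5.2²·0.67 + 12.5²·0.90 + 6.6²·0.70] + 218.747 = 189.234 + 218.747 = 407.981.
Reliability = 407.981 / 445.597 = 0.916.

0.916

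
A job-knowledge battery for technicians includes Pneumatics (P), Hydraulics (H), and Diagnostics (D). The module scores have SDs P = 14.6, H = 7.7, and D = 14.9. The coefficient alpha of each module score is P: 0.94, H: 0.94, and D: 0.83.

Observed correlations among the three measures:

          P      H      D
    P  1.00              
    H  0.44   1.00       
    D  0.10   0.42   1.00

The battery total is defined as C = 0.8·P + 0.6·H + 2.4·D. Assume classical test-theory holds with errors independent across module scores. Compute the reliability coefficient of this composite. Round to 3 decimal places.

0.867

Var(C) = 0.8²·14.6² + 0.6²·7.7² + 2.4²·14.9² + 2·[0.48·14.6·7.7·0.44 + 1.92·14.6·14.9·0.10 + 1.44·7.7·14.9·0.42] = 1436.54 + 269.799 = 1706.34.
Under uncorrelated errors the observed covariances equal the true-score covariances, so only the own-variance terms attenuate.
True-score variance = [0.8²·14.6²·0.94 + 0.6²·7.7²·0.94 + 2.4²·14.9²·0.83] + 269.799 = 1209.69 + 269.799 = 1479.49.
Reliability = 1479.49 / 1706.34 = 0.867.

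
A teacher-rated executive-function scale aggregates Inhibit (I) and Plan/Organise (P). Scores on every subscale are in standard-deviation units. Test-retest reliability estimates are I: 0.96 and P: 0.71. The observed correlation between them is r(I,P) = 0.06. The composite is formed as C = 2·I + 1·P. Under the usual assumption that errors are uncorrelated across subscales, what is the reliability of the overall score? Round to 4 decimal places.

Var(C) = 2² + 1 + 2·[2·0.06] = 5 + 0.24 = 5.24.
Because errors are independent across components, Cov(Tᵢ,Tⱼ) = Cov(Xᵢ,Xⱼ); the off-diagonal part of the true-score variance is the same as above.
True-score variance = [2²·0.96 + 0.71] + 0.24 = 4.55 + 0.24 = 4.79.
Reliability = 4.79 / 5.24 = 0.9141.

0.9141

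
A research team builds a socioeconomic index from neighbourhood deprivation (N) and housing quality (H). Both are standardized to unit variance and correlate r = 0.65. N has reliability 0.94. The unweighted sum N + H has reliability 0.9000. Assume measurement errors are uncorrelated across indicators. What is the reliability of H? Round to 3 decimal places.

0.730

Var(N+H) = 2 + 2·0.65 = 3.300.
True-score variance = ρ_N + ρ_H + 2·0.65, so 0.9000 = (0.94 + ρ_H + 1.30) / 3.300.
ρ_H = 0.9000·3.300 − 0.94 − 1.30 = 0.730.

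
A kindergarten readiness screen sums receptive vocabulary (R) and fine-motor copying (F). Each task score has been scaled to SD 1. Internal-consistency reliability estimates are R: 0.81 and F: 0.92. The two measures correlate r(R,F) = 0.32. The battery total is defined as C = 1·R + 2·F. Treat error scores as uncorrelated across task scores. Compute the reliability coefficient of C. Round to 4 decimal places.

Var(C) = 1 + 2² + 2·[2·0.32] = 5 + 1.28 = 6.28.
Under uncorrelated errors the observed covariances equal the true-score covariances, so only the own-variance terms attenuate.
True-score variance = [0.81 + 2²·0.92] + 1.28 = 4.49 + 1.28 = 5.77.
Reliability = 5.77 / 6.28 = 0.9188.

0.9188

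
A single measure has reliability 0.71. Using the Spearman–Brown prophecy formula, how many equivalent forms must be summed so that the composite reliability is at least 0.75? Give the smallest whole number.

k ≥ ρ*(1−ρ₁)/(ρ₁(1−ρ*)) = 0.75·0.29 / (0.71·0.25) = 1.225.
Smallest integer k = 2.

2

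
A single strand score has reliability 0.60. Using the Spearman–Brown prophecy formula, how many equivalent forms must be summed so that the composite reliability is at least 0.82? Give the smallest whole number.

4

k ≥ ρ*(1−ρ₁)/(ρ₁(1−ρ*)) = 0.82·0.40 / (0.60·0.18) = 3.037.
Smallest integer k = 4.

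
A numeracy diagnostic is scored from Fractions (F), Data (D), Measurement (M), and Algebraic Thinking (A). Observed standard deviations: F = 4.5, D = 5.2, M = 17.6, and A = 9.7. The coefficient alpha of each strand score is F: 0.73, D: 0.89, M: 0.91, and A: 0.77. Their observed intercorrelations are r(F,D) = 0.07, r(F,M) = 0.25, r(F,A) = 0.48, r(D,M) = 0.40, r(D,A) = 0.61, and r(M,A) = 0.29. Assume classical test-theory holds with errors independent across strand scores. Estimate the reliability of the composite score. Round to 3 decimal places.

Var(F+D+M+A) = 4.5² + 5.2² + 17.6² + 9.7² + 2·[4.5·5.2·0.07 + 4.5·17.6·0.25 + 4.5·9.7·0.48 + 5.2·17.6·0.40 + 5.2·9.7·0.61 + 17.6·9.7·0.29] = 451.14 + 318.55 = 769.69.
Because errors are independent across components, Cov(Tᵢ,Tⱼ) = Cov(Xᵢ,Xⱼ); the off-diagonal part of the true-score variance is the same as above.
True-score variance = [4.5²·0.73 + 5.2²·0.89 + 17.6²·0.91 + 9.7²·0.77] + 318.55 = 393.179 + 318.55 = 711.729.
Reliability = 711.729 / 769.69 = 0.925.

0.925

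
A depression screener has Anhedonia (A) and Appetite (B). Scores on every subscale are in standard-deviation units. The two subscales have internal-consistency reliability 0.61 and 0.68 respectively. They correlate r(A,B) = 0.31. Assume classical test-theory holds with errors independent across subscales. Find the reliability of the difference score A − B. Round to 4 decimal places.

Var(A−B) = 1 + 1 − 2·0.31 = 2 − 0.62 = 1.38.
Under uncorrelated errors the observed covariances equal the true-score covariances, so only the own-variance terms attenuate.
True-score variance = [0.61 + 0.68] − 0.62 = 1.29 − 0.62 = 0.67.
Reliability = 0.67 / 1.38 = 0.4855.

0.4855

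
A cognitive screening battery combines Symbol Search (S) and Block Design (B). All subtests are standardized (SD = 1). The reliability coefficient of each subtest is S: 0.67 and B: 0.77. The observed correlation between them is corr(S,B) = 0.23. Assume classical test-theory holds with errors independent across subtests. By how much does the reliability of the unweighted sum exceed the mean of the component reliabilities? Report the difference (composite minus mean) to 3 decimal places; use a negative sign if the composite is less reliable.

Var(sum) = 2 + 0.46 = 2.46; true-score variance = 1.44 + 0.46 = 1.9; composite reliability = 0.7724.
Mean component reliability = 0.7200.
Difference = 0.7724 − 0.7200 = 0.052.

0.052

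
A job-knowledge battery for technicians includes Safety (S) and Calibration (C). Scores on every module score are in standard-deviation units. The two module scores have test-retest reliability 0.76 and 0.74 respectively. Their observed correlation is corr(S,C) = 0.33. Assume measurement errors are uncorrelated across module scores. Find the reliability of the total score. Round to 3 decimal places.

0.812

Var(S+C) = 2 + 2·[0.33] = 2 + 0.66 = 2.66.
With uncorrelated errors the cross-covariances are all true-score covariance, so they carry over unchanged; only the diagonal terms shrink to ρᵢσᵢ².
True-score variance = [0.76 + 0.74] + 0.66 = 1.5 + 0.66 = 2.16.
Reliability = 2.16 / 2.66 = 0.812.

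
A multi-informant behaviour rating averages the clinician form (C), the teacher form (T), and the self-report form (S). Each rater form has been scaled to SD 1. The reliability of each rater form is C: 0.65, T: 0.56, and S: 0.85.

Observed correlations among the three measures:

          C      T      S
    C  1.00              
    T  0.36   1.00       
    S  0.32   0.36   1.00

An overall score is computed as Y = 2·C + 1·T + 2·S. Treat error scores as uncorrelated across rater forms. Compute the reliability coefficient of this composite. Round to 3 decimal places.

0.831

Var(Y) = 2² + 1 + 2² + 2·[2·0.36 + 4·0.32 + 2·0.36] = 9 + 5.44 = 14.44.
Under uncorrelated errors the observed covariances equal the true-score covariances, so only the own-variance terms attenuate.
True-score variance = [2²·0.65 + 0.56 + 2²·0.85] + 5.44 = 6.56 + 5.44 = 12.
Reliability = 12 / 14.44 = 0.831.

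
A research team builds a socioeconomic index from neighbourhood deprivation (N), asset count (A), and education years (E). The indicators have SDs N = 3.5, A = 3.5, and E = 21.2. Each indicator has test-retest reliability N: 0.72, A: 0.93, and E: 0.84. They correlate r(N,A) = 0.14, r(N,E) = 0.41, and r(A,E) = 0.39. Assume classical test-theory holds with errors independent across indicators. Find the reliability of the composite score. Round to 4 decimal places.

0.8722

Var(N+A+E) = 3.5² + 3.5² + 21.2² + 2·[3.5·3.5·0.14 + 3.5·21.2·0.41 + 3.5·21.2·0.39] = 473.94 + 122.15 = 596.09.
Because errors are independent across components, Cov(Tᵢ,Tⱼ) = Cov(Xᵢ,Xⱼ); the off-diagonal part of the true-score variance is the same as above.
True-score variance = [3.5²·0.72 + 3.5²·0.93 + 21.2²·0.84] + 122.15 = 397.742 + 122.15 = 519.892.
Reliability = 519.892 / 596.09 = 0.8722.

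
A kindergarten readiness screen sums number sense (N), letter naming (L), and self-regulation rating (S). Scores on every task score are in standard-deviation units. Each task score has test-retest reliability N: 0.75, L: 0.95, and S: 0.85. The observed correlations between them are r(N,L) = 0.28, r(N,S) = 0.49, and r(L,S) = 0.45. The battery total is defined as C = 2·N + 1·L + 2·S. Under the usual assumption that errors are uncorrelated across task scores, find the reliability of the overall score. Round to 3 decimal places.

Var(C) = 2² + 1 + 2² + 2·[2·0.28 + 4·0.49 + 2·0.45] = 9 + 6.84 = 15.84.
With uncorrelated errors the cross-covariances are all true-score covariance, so they carry over unchanged; only the diagonal terms shrink to ρᵢσᵢ².
True-score variance = [2²·0.75 + 0.95 + 2²·0.85] + 6.84 = 7.35 + 6.84 = 14.19.
Reliability = 14.19 / 15.84 = 0.896.

0.896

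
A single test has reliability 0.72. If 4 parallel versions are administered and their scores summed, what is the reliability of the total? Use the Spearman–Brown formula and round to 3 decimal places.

ρ_k = kρ / (1 + (k−1)ρ) = 4·0.72 / (1 + 3·0.72) = 2.880 / 3.160 = 0.911.

0.911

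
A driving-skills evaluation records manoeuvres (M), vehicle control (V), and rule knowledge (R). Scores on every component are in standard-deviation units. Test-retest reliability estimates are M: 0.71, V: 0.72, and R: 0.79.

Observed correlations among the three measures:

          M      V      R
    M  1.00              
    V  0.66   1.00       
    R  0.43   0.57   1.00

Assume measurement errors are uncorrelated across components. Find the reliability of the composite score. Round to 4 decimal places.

0.8766

Var(M+V+R) = 3 + 2·[0.66 + 0.43 + 0.57] = 3 + 3.32 = 6.32.
Under uncorrelated errors the observed covariances equal the true-score covariances, so only the own-variance terms attenuate.
True-score variance = [0.71 + 0.72 + 0.79] + 3.32 = 2.22 + 3.32 = 5.54.
Reliability = 5.54 / 6.32 = 0.8766.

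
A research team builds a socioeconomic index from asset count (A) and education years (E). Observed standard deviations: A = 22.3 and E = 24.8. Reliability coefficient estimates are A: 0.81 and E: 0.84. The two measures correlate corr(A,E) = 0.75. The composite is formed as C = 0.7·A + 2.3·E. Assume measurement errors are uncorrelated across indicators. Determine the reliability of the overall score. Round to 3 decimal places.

0.883

Var(C) = 0.7²·22.3² + 2.3²·24.8² + 2·[1.61·22.3·24.8·0.75] = 3497.23 + 1335.59 = 4832.83.
Under uncorrelated errors the observed covariances equal the true-score covariances, so only the own-variance terms attenuate.
True-score variance = [0.7²·22.3²·0.81 + 2.3²·24.8²·0.84] + 1335.59 = 2930.37 + 1335.59 = 4265.96.
Reliability = 4265.96 / 4832.83 = 0.883.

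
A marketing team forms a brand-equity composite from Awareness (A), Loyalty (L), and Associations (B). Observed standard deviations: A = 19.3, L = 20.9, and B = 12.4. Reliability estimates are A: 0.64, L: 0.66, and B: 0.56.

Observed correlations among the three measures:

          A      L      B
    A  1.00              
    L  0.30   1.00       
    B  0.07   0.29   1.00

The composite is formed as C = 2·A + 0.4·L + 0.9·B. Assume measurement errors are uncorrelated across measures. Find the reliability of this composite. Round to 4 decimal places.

0.6914

Var(C) = 2²·19.3² + 0.4²·20.9² + 0.9²·12.4² + 2·[0.8·19.3·20.9·0.30 + 1.8·19.3·12.4·0.07 + 0.36·20.9·12.4·0.29] = 1684.4 + 308.039 = 1992.43.
With uncorrelated errors the cross-covariances are all true-score covariance, so they carry over unchanged; only the diagonal terms shrink to ρᵢσᵢ².
True-score variance = [2²·19.3²·0.64 + 0.4²·20.9²·0.66 + 0.9²·12.4²·0.56] + 308.039 = 1069.45 + 308.039 = 1377.49.
Reliability = 1377.49 / 1992.43 = 0.6914.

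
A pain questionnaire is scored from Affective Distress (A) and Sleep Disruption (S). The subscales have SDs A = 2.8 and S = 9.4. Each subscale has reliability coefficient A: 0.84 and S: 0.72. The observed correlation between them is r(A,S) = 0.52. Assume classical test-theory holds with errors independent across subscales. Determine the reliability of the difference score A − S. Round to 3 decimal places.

0.622

Var(A−S) = 2.8² + 9.4² − 2·2.8·9.4·0.52 = 96.2 − 27.3728 = 68.8272.
With uncorrelated errors the cross-covariances are all true-score covariance, so they carry over unchanged; only the diagonal terms shrink to ρᵢσᵢ².
True-score variance = [2.8²·0.84 + 9.4²·0.72] − 27.3728 = 70.2048 − 27.3728 = 42.832.
Reliability = 42.832 / 68.8272 = 0.622.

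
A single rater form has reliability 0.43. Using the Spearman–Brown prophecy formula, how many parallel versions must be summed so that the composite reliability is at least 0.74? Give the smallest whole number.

4

k ≥ ρ*(1−ρ₁)/(ρ₁(1−ρ*)) = 0.74·0.57 / (0.43·0.26) = 3.773.
Smallest integer k = 4.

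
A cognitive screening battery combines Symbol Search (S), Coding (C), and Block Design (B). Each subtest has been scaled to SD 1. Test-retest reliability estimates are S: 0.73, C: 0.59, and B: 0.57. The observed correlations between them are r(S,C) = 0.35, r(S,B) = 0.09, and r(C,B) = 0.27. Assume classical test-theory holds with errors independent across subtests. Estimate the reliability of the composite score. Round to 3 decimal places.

0.749

Var(S+C+B) = 3 + 2·[0.35 + 0.09 + 0.27] = 3 + 1.42 = 4.42.
Because errors are independent across components, Cov(Tᵢ,Tⱼ) = Cov(Xᵢ,Xⱼ); the off-diagonal part of the true-score variance is the same as above.
True-score variance = [0.73 + 0.59 + 0.57] + 1.42 = 1.89 + 1.42 = 3.31.
Reliability = 3.31 / 4.42 = 0.749.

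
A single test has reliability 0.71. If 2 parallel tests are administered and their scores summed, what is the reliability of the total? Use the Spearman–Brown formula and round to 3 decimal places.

0.830

ρ_k = kρ / (1 + (k−1)ρ) = 2·0.71 / (1 + 1·0.71) = 1.420 / 1.710 = 0.830.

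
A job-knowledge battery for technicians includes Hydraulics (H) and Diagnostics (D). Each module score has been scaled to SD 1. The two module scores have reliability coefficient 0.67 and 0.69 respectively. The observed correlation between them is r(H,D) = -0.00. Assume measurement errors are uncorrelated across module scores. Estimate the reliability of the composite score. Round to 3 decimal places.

Var(H+D) = 2 + 2·[-0.00] = 2 + 0 = 2.
With uncorrelated errors the cross-covariances are all true-score covariance, so they carry over unchanged; only the diagonal terms shrink to ρᵢσᵢ².
True-score variance = [0.67 + 0.69] + 0 = 1.36 + 0 = 1.36.
Reliability = 1.36 / 2 = 0.680.

0.680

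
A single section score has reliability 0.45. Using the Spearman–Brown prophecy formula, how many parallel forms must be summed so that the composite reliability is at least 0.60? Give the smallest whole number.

k ≥ ρ*(1−ρ₁)/(ρ₁(1−ρ*)) = 0.60·0.55 / (0.45·0.40) = 1.833.
Smallest integer k = 2.

2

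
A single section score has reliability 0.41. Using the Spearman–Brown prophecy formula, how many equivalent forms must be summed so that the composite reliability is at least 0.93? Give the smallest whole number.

k ≥ ρ*(1−ρ₁)/(ρ₁(1−ρ*)) = 0.93·0.59 / (0.41·0.07) = 19.118.
Smallest integer k = 20.

20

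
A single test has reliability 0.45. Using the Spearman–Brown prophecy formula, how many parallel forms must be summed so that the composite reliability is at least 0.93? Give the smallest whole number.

17

k ≥ ρ*(1−ρ₁)/(ρ₁(1−ρ*)) = 0.93·0.55 / (0.45·0.07) = 16.238.
Smallest integer k = 17.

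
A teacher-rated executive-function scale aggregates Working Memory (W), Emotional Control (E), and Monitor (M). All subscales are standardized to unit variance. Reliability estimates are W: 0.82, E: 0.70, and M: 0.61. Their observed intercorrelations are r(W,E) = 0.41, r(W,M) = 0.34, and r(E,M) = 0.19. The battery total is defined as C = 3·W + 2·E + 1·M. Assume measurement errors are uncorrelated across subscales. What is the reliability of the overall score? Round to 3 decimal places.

0.852

Var(C) = 3² + 2² + 1 + 2·[6·0.41 + 3·0.34 + 2·0.19] = 14 + 7.72 = 21.72.
With uncorrelated errors the cross-covariances are all true-score covariance, so they carry over unchanged; only the diagonal terms shrink to ρᵢσᵢ².
True-score variance = [3²·0.82 + 2²·0.70 + 0.61] + 7.72 = 10.79 + 7.72 = 18.51.
Reliability = 18.51 / 21.72 = 0.852.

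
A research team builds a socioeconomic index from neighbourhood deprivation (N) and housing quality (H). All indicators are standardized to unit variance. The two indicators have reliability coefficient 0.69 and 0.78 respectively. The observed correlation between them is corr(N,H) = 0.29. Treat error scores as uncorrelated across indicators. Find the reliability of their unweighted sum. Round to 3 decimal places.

Var(N+H) = 2 + 2·[0.29] = 2 + 0.58 = 2.58.
Under uncorrelated errors the observed covariances equal the true-score covariances, so only the own-variance terms attenuate.
True-score variance = [0.69 + 0.78] + 0.58 = 1.47 + 0.58 = 2.05.
Reliability = 2.05 / 2.58 = 0.795.

0.795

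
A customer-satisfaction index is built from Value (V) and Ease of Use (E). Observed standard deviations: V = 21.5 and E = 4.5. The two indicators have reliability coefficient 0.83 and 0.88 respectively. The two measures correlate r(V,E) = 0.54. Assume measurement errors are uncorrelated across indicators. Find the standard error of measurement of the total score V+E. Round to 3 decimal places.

9.001

Var(total) = 482.5 + 104.49 = 586.99.
True-score variance = 401.487 + 104.49 = 505.977, so reliability = 0.8620.
Error variance = 586.99 − 505.977 = 81.0125; SEM = √81.0125 = 9.001.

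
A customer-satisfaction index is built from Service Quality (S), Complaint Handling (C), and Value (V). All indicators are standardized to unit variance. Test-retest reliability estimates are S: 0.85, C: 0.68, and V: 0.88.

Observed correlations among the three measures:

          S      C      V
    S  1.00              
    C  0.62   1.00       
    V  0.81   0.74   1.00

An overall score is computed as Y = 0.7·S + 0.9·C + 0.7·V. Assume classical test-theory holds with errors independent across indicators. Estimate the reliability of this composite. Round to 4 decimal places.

0.9089

Var(Y) = 0.7² + 0.9² + 0.7² + 2·[0.63·0.62 + 0.49·0.81 + 0.63·0.74] = 1.79 + 2.5074 = 4.2974.
With uncorrelated errors the cross-covariances are all true-score covariance, so they carry over unchanged; only the diagonal terms shrink to ρᵢσᵢ².
True-score variance = [0.7²·0.85 + 0.9²·0.68 + 0.7²·0.88] + 2.5074 = 1.3985 + 2.5074 = 3.9059.
Reliability = 3.9059 / 4.2974 = 0.9089.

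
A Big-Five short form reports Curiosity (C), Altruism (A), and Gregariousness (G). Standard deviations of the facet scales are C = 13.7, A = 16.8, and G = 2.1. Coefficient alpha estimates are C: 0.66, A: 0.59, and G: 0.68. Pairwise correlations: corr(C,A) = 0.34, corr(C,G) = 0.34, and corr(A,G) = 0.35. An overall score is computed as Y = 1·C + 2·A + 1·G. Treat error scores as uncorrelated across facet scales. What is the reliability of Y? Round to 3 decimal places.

Var(Y) = 13.7² + 2²·16.8² + 2.1² + 2·[2·13.7·16.8·0.34 + 13.7·2.1·0.34 + 2·16.8·2.1·0.35] = 1321.06 + 381.973 = 1703.03.
Under uncorrelated errors the observed covariances equal the true-score covariances, so only the own-variance terms attenuate.
True-score variance = [13.7²·0.66 + 2²·16.8²·0.59 + 2.1²·0.68] + 381.973 = 792.961 + 381.973 = 1174.93.
Reliability = 1174.93 / 1703.03 = 0.690.

0.690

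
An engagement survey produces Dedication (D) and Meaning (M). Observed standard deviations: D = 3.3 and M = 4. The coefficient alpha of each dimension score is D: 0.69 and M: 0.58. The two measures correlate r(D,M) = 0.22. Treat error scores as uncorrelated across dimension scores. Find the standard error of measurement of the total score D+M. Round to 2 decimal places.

Var(total) = 26.89 + 5.808 = 32.698.
True-score variance = 16.7941 + 5.808 = 22.6021, so reliability = 0.6912.
Error variance = 32.698 − 22.6021 = 10.0959; SEM = √10.0959 = 3.18.

3.18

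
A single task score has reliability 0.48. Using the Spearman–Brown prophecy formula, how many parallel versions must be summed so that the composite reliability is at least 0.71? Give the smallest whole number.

3

k ≥ ρ*(1−ρ₁)/(ρ₁(1−ρ*)) = 0.71·0.52 / (0.48·0.29) = 2.652.
Smallest integer k = 3.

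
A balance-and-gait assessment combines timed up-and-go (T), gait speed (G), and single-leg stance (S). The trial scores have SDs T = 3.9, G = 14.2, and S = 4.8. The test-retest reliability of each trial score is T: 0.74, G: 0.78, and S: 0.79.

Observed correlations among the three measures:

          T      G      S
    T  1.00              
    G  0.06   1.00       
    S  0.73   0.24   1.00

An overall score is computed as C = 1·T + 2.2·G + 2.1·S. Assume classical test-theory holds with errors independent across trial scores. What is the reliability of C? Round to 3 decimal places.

Var(C) = 3.9² + 2.2²·14.2² + 2.1²·4.8² + 2·[2.2·3.9·14.2·0.06 + 2.1·3.9·4.8·0.73 + 4.62·14.2·4.8·0.24] = 1092.75 + 223.167 = 1315.92.
Under uncorrelated errors the observed covariances equal the true-score covariances, so only the own-variance terms attenuate.
True-score variance = [3.9²·0.74 + 2.2²·14.2²·0.78 + 2.1²·4.8²·0.79] + 223.167 = 852.756 + 223.167 = 1075.92.
Reliability = 1075.92 / 1315.92 = 0.818.

0.818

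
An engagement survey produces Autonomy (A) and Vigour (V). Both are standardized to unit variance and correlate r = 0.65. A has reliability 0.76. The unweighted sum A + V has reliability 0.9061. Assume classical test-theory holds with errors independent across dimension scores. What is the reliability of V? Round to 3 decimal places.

Var(A+V) = 2 + 2·0.65 = 3.300.
True-score variance = ρ_A + ρ_V + 2·0.65, so 0.9061 = (0.76 + ρ_V + 1.30) / 3.300.
ρ_V = 0.9061·3.300 − 0.76 − 1.30 = 0.930.

0.930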